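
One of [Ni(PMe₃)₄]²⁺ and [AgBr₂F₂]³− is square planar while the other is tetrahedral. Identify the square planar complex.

For [Ni(PMe₃)₄]²⁺: Trimethylphosphine is neutral; balancing the +2 overall charge requires Ni(II). Ni sits in group 10, so the d-electron count is 10 − 2 = 8. Trimethylphosphine is a strong-field ligand (high in the spectrochemical series). A 3d d⁸ ion with strong-field ligands gains enough CFSE to favour square planar over tetrahedral. → square planar.
For [AgBr₂F₂]³−: Ligand charges: each bromide is −1; each fluoride is −1. With an overall charge of −3 the silver centre must be in the +1 oxidation state. Silver is a group-11 element; Ag(I) is therefore d¹⁰. A d¹⁰ ion has no crystal-field stabilisation preference between square planar and tetrahedral, so four ligands adopt the sterically favoured tetrahedral geometry. → tetrahedral.

[Ni(PMe₃)₄]²⁺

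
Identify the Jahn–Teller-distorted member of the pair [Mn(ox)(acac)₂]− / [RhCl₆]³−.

[Mn(ox)(acac)₂]−

[Mn(ox)(acac)₂]−: Ligand charges: each oxalate is −2; each acetylacetonate is −1. With an overall charge of −1 the manganese centre must be in the +3 oxidation state. Mn sits in group 7, so the d-electron count is 7 − 3 = 4. Acetylacetonate and oxalate are weak-field ligands for a first-row metal, so the complex is high-spin. The t₂g³e_g¹ (high-spin) configuration has an unevenly filled e_g set; the Jahn–Teller theorem predicts a tetragonal distortion (typically axial elongation) to lift the degeneracy.
[RhCl₆]³−: Each chloride is −1; balancing the −3 overall charge requires Rh(III). Rh sits in group 9, so the d-electron count is 9 − 3 = 6. A 4d ion has a large Δₒ and is invariably low-spin. The d⁶ configuration leaves the e_g set evenly filled (or empty) — no strong Jahn–Teller driving force.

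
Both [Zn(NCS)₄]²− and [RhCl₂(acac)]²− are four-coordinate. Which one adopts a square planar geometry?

[RhCl₂(acac)]²−

For [Zn(NCS)₄]²−: Ligand charges: each isothiocyanate is −1. With an overall charge of −2 the zinc centre must be in the +2 oxidation state. Group 12 minus oxidation state 2 gives a d¹⁰ configuration. A d¹⁰ ion has no crystal-field stabilisation preference between square planar and tetrahedral, so four ligands adopt the sterically favoured tetrahedral geometry. → tetrahedral.
For [RhCl₂(acac)]²−: Each chloride is −1; each acetylacetonate is −1; balancing the −2 overall charge requires Rh(I). Group 9 minus oxidation state 1 gives a d⁸ configuration. A 4d d⁸ ion has a large crystal-field splitting; square planar leaves the high-energy d_{x²−y²} orbital empty and maximises CFSE. → square planar.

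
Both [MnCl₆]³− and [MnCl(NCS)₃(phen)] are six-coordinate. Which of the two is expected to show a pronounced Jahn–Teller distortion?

[MnCl₆]³−

[MnCl₆]³−: Summing ligand charges against the −3 overall charge gives an oxidation state of +3 for manganese. Mn sits in group 7, so the d-electron count is 7 − 3 = 4. Chloride is a weak-field ligand for a first-row metal, so the complex is high-spin. The t₂g³e_g¹ (high-spin) configuration has an unevenly filled e_g set; the Jahn–Teller theorem predicts a tetragonal distortion (typically axial elongation) to lift the degeneracy.
[MnCl(NCS)₃(phen)]: Ligand charges: each chloride is −1; each isothiocyanate is −1; 1,10-phenanthroline is neutral. With an overall charge of 0 the manganese centre must be in the +4 oxidation state. Group 7 minus oxidation state 4 gives a d³ configuration. The d³ configuration leaves the e_g set evenly filled (or empty) — no strong Jahn–Teller driving force.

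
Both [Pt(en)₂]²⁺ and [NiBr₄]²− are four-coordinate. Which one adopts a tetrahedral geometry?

[NiBr₄]²−

For [Pt(en)₂]²⁺: Ethylenediamine is neutral; balancing the +2 overall charge requires Pt(II). Platinum is a group-10 element; Pt(II) is therefore d⁸. A 5d d⁸ ion has a large crystal-field splitting; square planar leaves the high-energy d_{x²−y²} orbital empty and maximises CFSE. → square planar.
For [NiBr₄]²−: Each bromide is −1; balancing the −2 overall charge requires Ni(II). Group 10 minus oxidation state 2 gives a d⁸ configuration. Bromide is a weak-field ligand. With weak-field ligands the CFSE gain from square planar is small, so a 3d d⁸ ion takes the sterically preferred tetrahedral geometry. → tetrahedral.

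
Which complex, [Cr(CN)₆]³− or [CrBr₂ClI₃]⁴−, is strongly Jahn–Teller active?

[CrBr₂ClI₃]⁴−

[Cr(CN)₆]³−: Each cyanide is −1; balancing the −3 overall charge requires Cr(III). Cr sits in group 6, so the d-electron count is 6 − 3 = 3. The d³ configuration leaves the e_g set evenly filled (or empty) — no strong Jahn–Teller driving force.
[CrBr₂ClI₃]⁴−: Each bromide is −1; each chloride is −1; each iodide is −1; balancing the −4 overall charge requires Cr(II). Cr sits in group 6, so the d-electron count is 6 − 2 = 4. Bromide, chloride, and iodide are weak-field ligands for a first-row metal, so the complex is high-spin. The t₂g³e_g¹ (high-spin) configuration has an unevenly filled e_g set; the Jahn–Teller theorem predicts a tetragonal distortion (typically axial elongation) to lift the degeneracy.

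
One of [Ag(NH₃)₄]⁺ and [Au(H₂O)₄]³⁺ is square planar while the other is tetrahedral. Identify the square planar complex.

For [Ag(NH₃)₄]⁺: Ammonia is neutral; balancing the +1 overall charge requires Ag(I). Group 11 minus oxidation state 1 gives a d¹⁰ configuration. A d¹⁰ ion has no crystal-field stabilisation preference between square planar and tetrahedral, so four ligands adopt the sterically favoured tetrahedral geometry. → tetrahedral.
For [Au(H₂O)₄]³⁺: Summing ligand charges against the +3 overall charge gives an oxidation state of +3 for gold. Gold is a group-11 element; Au(III) is therefore d⁸. A 5d d⁸ ion has a large crystal-field splitting; square planar leaves the high-energy d_{x²−y²} orbital empty and maximises CFSE. → square planar.

[Au(H₂O)₄]³⁺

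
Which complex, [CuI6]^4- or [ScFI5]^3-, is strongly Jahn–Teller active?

[CuI6]^4-

[CuI6]^4-: Each iodide is −1; balancing the −4 overall charge requires Cu(II). Group 11 minus oxidation state 2 gives a d⁹ configuration. The t₂g⁶e_g³ configuration has an unevenly filled e_g set; the Jahn–Teller theorem predicts a tetragonal distortion (typically axial elongation) to lift the degeneracy.
[ScFI5]^3-: Each fluoride is −1; each iodide is −1; balancing the −3 overall charge requires Sc(III). Group 3 minus oxidation state 3 gives a d⁰ configuration. The d⁰ configuration leaves the e_g set evenly filled (or empty) — no strong Jahn–Teller driving force.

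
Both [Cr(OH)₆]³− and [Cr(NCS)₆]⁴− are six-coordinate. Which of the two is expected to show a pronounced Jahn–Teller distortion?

[Cr(OH)₆]³−: Summing ligand charges against the −3 overall charge gives an oxidation state of +3 for chromium. Cr sits in group 6, so the d-electron count is 6 − 3 = 3. The d³ configuration leaves the e_g set evenly filled (or empty) — no strong Jahn–Teller driving force.
[Cr(NCS)₆]⁴−: Each isothiocyanate is −1; balancing the −4 overall charge requires Cr(II). Cr sits in group 6, so the d-electron count is 6 − 2 = 4. Isothiocyanate is a weak-field ligand for a first-row metal, so the complex is high-spin. The t₂g³e_g¹ (high-spin) configuration has an unevenly filled e_g set; the Jahn–Teller theorem predicts a tetragonal distortion (typically axial elongation) to lift the degeneracy.

[Cr(NCS)₆]⁴−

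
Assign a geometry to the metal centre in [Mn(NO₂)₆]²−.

octahedral

Summing ligand charges against the −2 overall charge gives an oxidation state of +4 for manganese.
Mn sits in group 7, so the d-electron count is 7 − 4 = 3.
With 6 monodentate ligands the coordination number is 6.
Six donors around a single metal centre give an octahedral coordination sphere.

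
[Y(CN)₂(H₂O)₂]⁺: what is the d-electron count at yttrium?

Each cyanide is −1; water is neutral; balancing the +1 overall charge requires Y(III).
Group 3 minus oxidation state 3 gives a d⁰ configuration.

d⁰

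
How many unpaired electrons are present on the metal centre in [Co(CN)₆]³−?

Summing ligand charges against the −3 overall charge gives an oxidation state of +3 for cobalt.
Cobalt is a group-9 element; Co(III) is therefore d⁶.
The spin state decides the count: Co(III) has an exceptionally large octahedral splitting and is low-spin with essentially every ligand except fluoride.
An octahedral low-spin d⁶ ion is t₂g⁶e_g⁰, giving 0 unpaired electrons.

0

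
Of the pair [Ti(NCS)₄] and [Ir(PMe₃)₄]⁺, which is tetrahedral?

For [Ti(NCS)₄]: Each isothiocyanate is −1; balancing the 0 overall charge requires Ti(IV). Titanium is a group-4 element; Ti(IV) is therefore d⁰. A d⁰ ion has no crystal-field stabilisation preference between square planar and tetrahedral, so four ligands adopt the sterically favoured tetrahedral geometry. → tetrahedral.
For [Ir(PMe₃)₄]⁺: Ligand charges: trimethylphosphine is neutral. With an overall charge of +1 the iridium centre must be in the +1 oxidation state. Iridium is a group-9 element; Ir(I) is therefore d⁸. A 5d d⁸ ion has a large crystal-field splitting; square planar leaves the high-energy d_{x²−y²} orbital empty and maximises CFSE. → square planar.

[Ti(NCS)₄]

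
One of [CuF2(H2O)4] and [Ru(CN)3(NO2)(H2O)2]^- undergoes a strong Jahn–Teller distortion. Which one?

[CuF2(H2O)4]: Summing ligand charges against the 0 overall charge gives an oxidation state of +2 for copper. Group 11 minus oxidation state 2 gives a d⁹ configuration. The t₂g⁶e_g³ configuration has an unevenly filled e_g set; the Jahn–Teller theorem predicts a tetragonal distortion (typically axial elongation) to lift the degeneracy.
[Ru(CN)3(NO2)(H2O)2]^-: Summing ligand charges against the −1 overall charge gives an oxidation state of +3 for ruthenium. Ruthenium is a group-8 element; Ru(III) is therefore d⁵. A 4d ion has a large Δₒ and is invariably low-spin. The d⁵ configuration leaves the e_g set evenly filled (or empty) — no strong Jahn–Teller driving force.

[CuF2(H2O)4]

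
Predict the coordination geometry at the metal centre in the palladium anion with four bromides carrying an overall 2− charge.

square planar

Each bromide is −1; balancing the −2 overall charge requires Pd(II).
Pd sits in group 10, so the d-electron count is 10 − 2 = 8.
With 4 monodentate ligands the coordination number is 4.
A 4d d⁸ ion has a large crystal-field splitting; square planar leaves the high-energy d_{x²−y²} orbital empty and maximises CFSE.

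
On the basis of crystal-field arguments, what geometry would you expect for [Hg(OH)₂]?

Ligand charges: each hydroxide is −1. With an overall charge of 0 the mercury centre must be in the +2 oxidation state.
Hg sits in group 12, so the d-electron count is 12 − 2 = 10.
With 2 monodentate ligands the coordination number is 2.
A d¹⁰ ion with only two ligands adopts a linear arrangement (sp hybridisation; no CFSE preference).

linear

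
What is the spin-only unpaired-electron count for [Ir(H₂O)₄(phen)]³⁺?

0 unpaired electrons

Water is neutral; 1,10-phenanthroline is neutral; balancing the +3 overall charge requires Ir(III).
Ir sits in group 9, so the d-electron count is 9 − 3 = 6.
Counting donor atoms: 4×water (monodentate) → 4 donors; 1×1,10-phenanthroline (bidentate) → 2 donors. Coordination number = 6.
The spin state decides the count: a 5d ion has a large Δₒ and is invariably low-spin.
An octahedral low-spin d⁶ ion is t₂g⁶e_g⁰, giving 0 unpaired electrons.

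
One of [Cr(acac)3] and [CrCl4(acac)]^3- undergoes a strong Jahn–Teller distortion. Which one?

[CrCl4(acac)]^3-

[Cr(acac)3]: Summing ligand charges against the 0 overall charge gives an oxidation state of +3 for chromium. Chromium is a group-6 element; Cr(III) is therefore d³. The d³ configuration leaves the e_g set evenly filled (or empty) — no strong Jahn–Teller driving force.
[CrCl4(acac)]^3-: Each chloride is −1; each acetylacetonate is −1; balancing the −3 overall charge requires Cr(II). Group 6 minus oxidation state 2 gives a d⁴ configuration. Acetylacetonate and chloride are weak-field ligands for a first-row metal, so the complex is high-spin. The t₂g³e_g¹ (high-spin) configuration has an unevenly filled e_g set; the Jahn–Teller theorem predicts a tetragonal distortion (typically axial elongation) to lift the degeneracy.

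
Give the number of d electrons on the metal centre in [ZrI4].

Each iodide is −1; balancing the 0 overall charge requires Zr(IV).
Group 4 minus oxidation state 4 gives a d⁰ configuration.

d0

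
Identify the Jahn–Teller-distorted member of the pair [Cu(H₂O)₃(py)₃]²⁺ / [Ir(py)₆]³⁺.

[Cu(H₂O)₃(py)₃]²⁺: Ligand charges: water is neutral; pyridine is neutral. With an overall charge of +2 the copper centre must be in the +2 oxidation state. Group 11 minus oxidation state 2 gives a d⁹ configuration. The t₂g⁶e_g³ configuration has an unevenly filled e_g set; the Jahn–Teller theorem predicts a tetragonal distortion (typically axial elongation) to lift the degeneracy.
[Ir(py)₆]³⁺: Summing ligand charges against the +3 overall charge gives an oxidation state of +3 for iridium. Group 9 minus oxidation state 3 gives a d⁶ configuration. A 5d ion has a large Δₒ and is invariably low-spin. The d⁶ configuration leaves the e_g set evenly filled (or empty) — no strong Jahn–Teller driving force.

[Cu(H₂O)₃(py)₃]²⁺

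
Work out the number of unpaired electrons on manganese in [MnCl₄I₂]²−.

3

Ligand charges: each chloride is −1; each iodide is −1. With an overall charge of −2 the manganese centre must be in the +4 oxidation state.
Group 7 minus oxidation state 4 gives a d³ configuration.
In an octahedral field the d³ configuration is t₂g³e_g⁰ (only one arrangement possible), giving 3 unpaired electrons.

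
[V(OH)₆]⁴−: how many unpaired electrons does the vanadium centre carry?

Each hydroxide is −1; balancing the −4 overall charge requires V(II).
V sits in group 5, so the d-electron count is 5 − 2 = 3.
In an octahedral field the d³ configuration is t₂g³e_g⁰ (only one arrangement possible), giving 3 unpaired electrons.

3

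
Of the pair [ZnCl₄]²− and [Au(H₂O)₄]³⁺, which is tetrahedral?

For [ZnCl₄]²−: Ligand charges: each chloride is −1. With an overall charge of −2 the zinc centre must be in the +2 oxidation state. Zinc is a group-12 element; Zn(II) is therefore d¹⁰. A d¹⁰ ion has no crystal-field stabilisation preference between square planar and tetrahedral, so four ligands adopt the sterically favoured tetrahedral geometry. → tetrahedral.
For [Au(H₂O)₄]³⁺: Water is neutral; balancing the +3 overall charge requires Au(III). Au sits in group 11, so the d-electron count is 11 − 3 = 8. A 5d d⁸ ion has a large crystal-field splitting; square planar leaves the high-energy d_{x²−y²} orbital empty and maximises CFSE. → square planar.

[ZnCl₄]²−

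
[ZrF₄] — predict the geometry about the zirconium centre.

tetrahedral

Each fluoride is −1; balancing the 0 overall charge requires Zr(IV).
Zr sits in group 4, so the d-electron count is 4 − 4 = 0.
Coordination number: 4.
A d⁰ ion has no crystal-field stabilisation preference between square planar and tetrahedral, so four ligands adopt the sterically favoured tetrahedral geometry.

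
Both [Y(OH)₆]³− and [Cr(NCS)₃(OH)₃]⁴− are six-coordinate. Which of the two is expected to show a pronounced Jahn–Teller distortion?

[Cr(NCS)₃(OH)₃]⁴−

[Y(OH)₆]³−: Each hydroxide is −1; balancing the −3 overall charge requires Y(III). Group 3 minus oxidation state 3 gives a d⁰ configuration. The d⁰ configuration leaves the e_g set evenly filled (or empty) — no strong Jahn–Teller driving force.
[Cr(NCS)₃(OH)₃]⁴−: Ligand charges: each isothiocyanate is −1; each hydroxide is −1. With an overall charge of −4 the chromium centre must be in the +2 oxidation state. Cr sits in group 6, so the d-electron count is 6 − 2 = 4. Hydroxide and isothiocyanate are weak-field ligands for a first-row metal, so the complex is high-spin. The t₂g³e_g¹ (high-spin) configuration has an unevenly filled e_g set; the Jahn–Teller theorem predicts a tetragonal distortion (typically axial elongation) to lift the degeneracy.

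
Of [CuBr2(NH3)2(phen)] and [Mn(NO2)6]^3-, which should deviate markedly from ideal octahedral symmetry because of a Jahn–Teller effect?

[CuBr2(NH3)2(phen)]: Summing ligand charges against the 0 overall charge gives an oxidation state of +2 for copper. Group 11 minus oxidation state 2 gives a d⁹ configuration. The t₂g⁶e_g³ configuration has an unevenly filled e_g set; the Jahn–Teller theorem predicts a tetragonal distortion (typically axial elongation) to lift the degeneracy.
[Mn(NO2)6]^3-: Summing ligand charges against the −3 overall charge gives an oxidation state of +3 for manganese. Group 7 minus oxidation state 3 gives a d⁴ configuration. Nitro (N-bound nitrite) is a strong-field ligand (high in the spectrochemical series) for a first-row metal, so the complex is low-spin. The d⁴ configuration leaves the e_g set evenly filled (or empty) — no strong Jahn–Teller driving force.

[CuBr2(NH3)2(phen)]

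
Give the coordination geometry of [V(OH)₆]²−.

octahedral

Summing ligand charges against the −2 overall charge gives an oxidation state of +4 for vanadium.
V sits in group 5, so the d-electron count is 5 − 4 = 1.
With 6 monodentate ligands the coordination number is 6.
Six donors around a single metal centre give an octahedral coordination sphere.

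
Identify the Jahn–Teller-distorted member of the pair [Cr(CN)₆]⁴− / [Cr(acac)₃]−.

[Cr(acac)₃]−

[Cr(CN)₆]⁴−: Each cyanide is −1; balancing the −4 overall charge requires Cr(II). Group 6 minus oxidation state 2 gives a d⁴ configuration. Cyanide is a strong-field ligand (high in the spectrochemical series) for a first-row metal, so the complex is low-spin. The d⁴ configuration leaves the e_g set evenly filled (or empty) — no strong Jahn–Teller driving force.
[Cr(acac)₃]−: Each acetylacetonate is −1; balancing the −1 overall charge requires Cr(II). Chromium is a group-6 element; Cr(II) is therefore d⁴. Acetylacetonate is a weak-field ligand for a first-row metal, so the complex is high-spin. The t₂g³e_g¹ (high-spin) configuration has an unevenly filled e_g set; the Jahn–Teller theorem predicts a tetragonal distortion (typically axial elongation) to lift the degeneracy.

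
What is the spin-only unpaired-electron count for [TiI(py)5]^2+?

Ligand charges: each iodide is −1; pyridine is neutral. With an overall charge of +2 the titanium centre must be in the +3 oxidation state.
Group 4 minus oxidation state 3 gives a d¹ configuration.
In an octahedral field the d¹ configuration is t₂g¹e_g⁰ (only one arrangement possible), giving 1 unpaired electron.

1 unpaired electron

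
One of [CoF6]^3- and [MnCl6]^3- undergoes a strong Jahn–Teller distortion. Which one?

[MnCl6]^3-

[CoF6]^3-: Ligand charges: each fluoride is −1. With an overall charge of −3 the cobalt centre must be in the +3 oxidation state. Co sits in group 9, so the d-electron count is 9 − 3 = 6. Fluoride is the one ligand weak enough to leave Co(III) high-spin — [CoF₆]³⁻ is the classic exception. The d⁶ configuration leaves the e_g set evenly filled (or empty) — no strong Jahn–Teller driving force.
[MnCl6]^3-: Summing ligand charges against the −3 overall charge gives an oxidation state of +3 for manganese. Manganese is a group-7 element; Mn(III) is therefore d⁴. Chloride is a weak-field ligand for a first-row metal, so the complex is high-spin. The t₂g³e_g¹ (high-spin) configuration has an unevenly filled e_g set; the Jahn–Teller theorem predicts a tetragonal distortion (typically axial elongation) to lift the degeneracy.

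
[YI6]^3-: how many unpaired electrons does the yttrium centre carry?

Each iodide is −1; balancing the −3 overall charge requires Y(III).
Yttrium is a group-3 element; Y(III) is therefore d⁰.
In an octahedral field the d⁰ configuration is t₂g⁰e_g⁰, giving 0 unpaired electrons.

0 unpaired electrons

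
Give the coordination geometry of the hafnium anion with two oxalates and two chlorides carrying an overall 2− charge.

octahedral

Ligand charges: each oxalate is −2; each chloride is −1. With an overall charge of −2 the hafnium centre must be in the +4 oxidation state.
Hf sits in group 4, so the d-electron count is 4 − 4 = 0.
Counting donor atoms: 2×oxalate (bidentate) → 4 donors; 2×chloride (monodentate) → 2 donors. Coordination number = 6.
Six donors around a single metal centre give an octahedral coordination sphere.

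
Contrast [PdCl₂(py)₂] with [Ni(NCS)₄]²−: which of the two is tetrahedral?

For [PdCl₂(py)₂]: Each chloride is −1; pyridine is neutral; balancing the 0 overall charge requires Pd(II). Pd sits in group 10, so the d-electron count is 10 − 2 = 8. A 4d d⁸ ion has a large crystal-field splitting; square planar leaves the high-energy d_{x²−y²} orbital empty and maximises CFSE. → square planar.
For [Ni(NCS)₄]²−: Summing ligand charges against the −2 overall charge gives an oxidation state of +2 for nickel. Group 10 minus oxidation state 2 gives a d⁸ configuration. Isothiocyanate is a weak-field ligand. With weak-field ligands the CFSE gain from square planar is small, so a 3d d⁸ ion takes the sterically preferred tetrahedral geometry. → tetrahedral.

[Ni(NCS)₄]²−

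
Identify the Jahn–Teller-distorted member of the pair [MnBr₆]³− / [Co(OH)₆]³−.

[MnBr₆]³−

[MnBr₆]³−: Ligand charges: each bromide is −1. With an overall charge of −3 the manganese centre must be in the +3 oxidation state. Group 7 minus oxidation state 3 gives a d⁴ configuration. Bromide is a weak-field ligand for a first-row metal, so the complex is high-spin. The t₂g³e_g¹ (high-spin) configuration has an unevenly filled e_g set; the Jahn–Teller theorem predicts a tetragonal distortion (typically axial elongation) to lift the degeneracy.
[Co(OH)₆]³−: Each hydroxide is −1; balancing the −3 overall charge requires Co(III). Group 9 minus oxidation state 3 gives a d⁶ configuration. Co(III) has an exceptionally large octahedral splitting and is low-spin with essentially every ligand except fluoride. The d⁶ configuration leaves the e_g set evenly filled (or empty) — no strong Jahn–Teller driving force.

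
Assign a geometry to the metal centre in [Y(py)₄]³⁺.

tetrahedral

Ligand charges: pyridine is neutral. With an overall charge of +3 the yttrium centre must be in the +3 oxidation state.
Y sits in group 3, so the d-electron count is 3 − 3 = 0.
With 4 monodentate ligands the coordination number is 4.
A d⁰ ion has no crystal-field stabilisation preference between square planar and tetrahedral, so four ligands adopt the sterically favoured tetrahedral geometry.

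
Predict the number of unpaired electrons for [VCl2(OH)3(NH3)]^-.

Each chloride is −1; each hydroxide is −1; ammonia is neutral; balancing the −1 overall charge requires V(IV).
Group 5 minus oxidation state 4 gives a d¹ configuration.
In an octahedral field the d¹ configuration is t₂g¹e_g⁰ (only one arrangement possible), giving 1 unpaired electron.

1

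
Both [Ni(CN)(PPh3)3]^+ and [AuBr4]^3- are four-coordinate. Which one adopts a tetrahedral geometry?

[AuBr4]^3-

For [Ni(CN)(PPh3)3]^+: Summing ligand charges against the +1 overall charge gives an oxidation state of +2 for nickel. Group 10 minus oxidation state 2 gives a d⁸ configuration. Cyanide and triphenylphosphine are strong-field ligands (high in the spectrochemical series). A 3d d⁸ ion with strong-field ligands gains enough CFSE to favour square planar over tetrahedral. → square planar.
For [AuBr4]^3-: Ligand charges: each bromide is −1. With an overall charge of −3 the gold centre must be in the +1 oxidation state. Group 11 minus oxidation state 1 gives a d¹⁰ configuration. A d¹⁰ ion has no crystal-field stabilisation preference between square planar and tetrahedral, so four ligands adopt the sterically favoured tetrahedral geometry. → tetrahedral.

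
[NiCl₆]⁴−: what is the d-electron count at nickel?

Summing ligand charges against the −4 overall charge gives an oxidation state of +2 for nickel.
Group 10 minus oxidation state 2 gives a d⁸ configuration.

d⁸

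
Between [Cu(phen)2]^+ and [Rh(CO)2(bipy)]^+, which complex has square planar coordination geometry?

For [Cu(phen)2]^+: Summing ligand charges against the +1 overall charge gives an oxidation state of +1 for copper. Group 11 minus oxidation state 1 gives a d¹⁰ configuration. A d¹⁰ ion has no crystal-field stabilisation preference between square planar and tetrahedral, so four ligands adopt the sterically favoured tetrahedral geometry. → tetrahedral.
For [Rh(CO)2(bipy)]^+: Summing ligand charges against the +1 overall charge gives an oxidation state of +1 for rhodium. Rh sits in group 9, so the d-electron count is 9 − 1 = 8. A 4d d⁸ ion has a large crystal-field splitting; square planar leaves the high-energy d_{x²−y²} orbital empty and maximises CFSE. → square planar.

[Rh(CO)2(bipy)]^+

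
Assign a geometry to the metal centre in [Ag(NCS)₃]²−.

trigonal planar

Each isothiocyanate is −1; balancing the −2 overall charge requires Ag(I).
Silver is a group-11 element; Ag(I) is therefore d¹⁰.
Coordination number: 3.
Three ligands around a d¹⁰ centre minimise repulsion in a trigonal-planar arrangement.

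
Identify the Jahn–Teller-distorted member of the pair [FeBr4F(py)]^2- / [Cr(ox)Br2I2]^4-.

[FeBr4F(py)]^2-: Ligand charges: each bromide is −1; each fluoride is −1; pyridine is neutral. With an overall charge of −2 the iron centre must be in the +3 oxidation state. Iron is a group-8 element; Fe(III) is therefore d⁵. Bromide and fluoride are weak-field ligands for a first-row metal, so the complex is high-spin. The d⁵ configuration leaves the e_g set evenly filled (or empty) — no strong Jahn–Teller driving force.
[Cr(ox)Br2I2]^4-: Each oxalate is −2; each bromide is −1; each iodide is −1; balancing the −4 overall charge requires Cr(II). Cr sits in group 6, so the d-electron count is 6 − 2 = 4. Bromide, iodide, and oxalate are weak-field ligands for a first-row metal, so the complex is high-spin. The t₂g³e_g¹ (high-spin) configuration has an unevenly filled e_g set; the Jahn–Teller theorem predicts a tetragonal distortion (typically axial elongation) to lift the degeneracy.

[Cr(ox)Br2I2]^4-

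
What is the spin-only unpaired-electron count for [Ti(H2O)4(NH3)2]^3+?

1 unpaired electron

Water is neutral; ammonia is neutral; balancing the +3 overall charge requires Ti(III).
Group 4 minus oxidation state 3 gives a d¹ configuration.
In an octahedral field the d¹ configuration is t₂g¹e_g⁰ (only one arrangement possible), giving 1 unpaired electron.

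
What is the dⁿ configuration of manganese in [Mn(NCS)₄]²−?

Each isothiocyanate is −1; balancing the −2 overall charge requires Mn(II).
Mn sits in group 7, so the d-electron count is 7 − 2 = 5.

d5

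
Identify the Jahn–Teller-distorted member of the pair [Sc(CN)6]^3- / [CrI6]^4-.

[Sc(CN)6]^3-: Ligand charges: each cyanide is −1. With an overall charge of −3 the scandium centre must be in the +3 oxidation state. Group 3 minus oxidation state 3 gives a d⁰ configuration. The d⁰ configuration leaves the e_g set evenly filled (or empty) — no strong Jahn–Teller driving force.
[CrI6]^4-: Summing ligand charges against the −4 overall charge gives an oxidation state of +2 for chromium. Chromium is a group-6 element; Cr(II) is therefore d⁴. Iodide is a weak-field ligand for a first-row metal, so the complex is high-spin. The t₂g³e_g¹ (high-spin) configuration has an unevenly filled e_g set; the Jahn–Teller theorem predicts a tetragonal distortion (typically axial elongation) to lift the degeneracy.

[CrI6]^4-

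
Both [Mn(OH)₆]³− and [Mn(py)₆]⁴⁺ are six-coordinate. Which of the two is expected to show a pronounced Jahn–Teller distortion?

[Mn(OH)₆]³−: Ligand charges: each hydroxide is −1. With an overall charge of −3 the manganese centre must be in the +3 oxidation state. Group 7 minus oxidation state 3 gives a d⁴ configuration. Hydroxide is a weak-field ligand for a first-row metal, so the complex is high-spin. The t₂g³e_g¹ (high-spin) configuration has an unevenly filled e_g set; the Jahn–Teller theorem predicts a tetragonal distortion (typically axial elongation) to lift the degeneracy.
[Mn(py)₆]⁴⁺: Ligand charges: pyridine is neutral. With an overall charge of +4 the manganese centre must be in the +4 oxidation state. Mn sits in group 7, so the d-electron count is 7 − 4 = 3. The d³ configuration leaves the e_g set evenly filled (or empty) — no strong Jahn–Teller driving force.

[Mn(OH)₆]³−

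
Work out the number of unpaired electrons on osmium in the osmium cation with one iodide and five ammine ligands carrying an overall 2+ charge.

Ligand charges: each iodide is −1; ammonia is neutral. With an overall charge of +2 the osmium centre must be in the +3 oxidation state.
Group 8 minus oxidation state 3 gives a d⁵ configuration.
The spin state decides the count: a 5d ion has a large Δₒ and is invariably low-spin.
An octahedral low-spin d⁵ ion is t₂g⁵e_g⁰, giving 1 unpaired electron.

1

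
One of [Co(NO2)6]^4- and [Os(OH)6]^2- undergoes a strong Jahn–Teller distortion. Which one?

[Co(NO2)6]^4-

[Co(NO2)6]^4-: Summing ligand charges against the −4 overall charge gives an oxidation state of +2 for cobalt. Co sits in group 9, so the d-electron count is 9 − 2 = 7. Nitro (N-bound nitrite) is a strong-field ligand (high in the spectrochemical series) for a first-row metal, so the complex is low-spin. The t₂g⁶e_g¹ (low-spin) configuration has an unevenly filled e_g set; the Jahn–Teller theorem predicts a tetragonal distortion (typically axial elongation) to lift the degeneracy.
[Os(OH)6]^2-: Each hydroxide is −1; balancing the −2 overall charge requires Os(IV). Osmium is a group-8 element; Os(IV) is therefore d⁴. A 5d ion has a large Δₒ and is invariably low-spin. The d⁴ configuration leaves the e_g set evenly filled (or empty) — no strong Jahn–Teller driving force.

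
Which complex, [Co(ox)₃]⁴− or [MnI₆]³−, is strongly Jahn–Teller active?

[MnI₆]³−

[Co(ox)₃]⁴−: Each oxalate is −2; balancing the −4 overall charge requires Co(II). Cobalt is a group-9 element; Co(II) is therefore d⁷. Oxalate is a weak-field ligand for a first-row metal, so the complex is high-spin. The d⁷ configuration leaves the e_g set evenly filled (or empty) — no strong Jahn–Teller driving force.
[MnI₆]³−: Ligand charges: each iodide is −1. With an overall charge of −3 the manganese centre must be in the +3 oxidation state. Group 7 minus oxidation state 3 gives a d⁴ configuration. Iodide is a weak-field ligand for a first-row metal, so the complex is high-spin. The t₂g³e_g¹ (high-spin) configuration has an unevenly filled e_g set; the Jahn–Teller theorem predicts a tetragonal distortion (typically axial elongation) to lift the degeneracy.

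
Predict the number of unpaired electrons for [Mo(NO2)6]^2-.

2

Summing ligand charges against the −2 overall charge gives an oxidation state of +4 for molybdenum.
Group 6 minus oxidation state 4 gives a d² configuration.
In an octahedral field the d² configuration is t₂g²e_g⁰ (only one arrangement possible), giving 2 unpaired electrons.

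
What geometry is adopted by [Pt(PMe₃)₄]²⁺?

square planar

Trimethylphosphine is neutral; balancing the +2 overall charge requires Pt(II).
Group 10 minus oxidation state 2 gives a d⁸ configuration.
With 4 monodentate ligands the coordination number is 4.
A 5d d⁸ ion has a large crystal-field splitting; square planar leaves the high-energy d_{x²−y²} orbital empty and maximises CFSE.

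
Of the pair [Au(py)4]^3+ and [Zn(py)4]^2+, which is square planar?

For [Au(py)4]^3+: Ligand charges: pyridine is neutral. With an overall charge of +3 the gold centre must be in the +3 oxidation state. Group 11 minus oxidation state 3 gives a d⁸ configuration. A 5d d⁸ ion has a large crystal-field splitting; square planar leaves the high-energy d_{x²−y²} orbital empty and maximises CFSE. → square planar.
For [Zn(py)4]^2+: Summing ligand charges against the +2 overall charge gives an oxidation state of +2 for zinc. Group 12 minus oxidation state 2 gives a d¹⁰ configuration. A d¹⁰ ion has no crystal-field stabilisation preference between square planar and tetrahedral, so four ligands adopt the sterically favoured tetrahedral geometry. → tetrahedral.

[Au(py)4]^3+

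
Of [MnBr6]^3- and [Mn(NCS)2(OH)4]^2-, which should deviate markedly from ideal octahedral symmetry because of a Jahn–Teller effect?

[MnBr6]^3-

[MnBr6]^3-: Ligand charges: each bromide is −1. With an overall charge of −3 the manganese centre must be in the +3 oxidation state. Mn sits in group 7, so the d-electron count is 7 − 3 = 4. Bromide is a weak-field ligand for a first-row metal, so the complex is high-spin. The t₂g³e_g¹ (high-spin) configuration has an unevenly filled e_g set; the Jahn–Teller theorem predicts a tetragonal distortion (typically axial elongation) to lift the degeneracy.
[Mn(NCS)2(OH)4]^2-: Summing ligand charges against the −2 overall charge gives an oxidation state of +4 for manganese. Manganese is a group-7 element; Mn(IV) is therefore d³. The d³ configuration leaves the e_g set evenly filled (or empty) — no strong Jahn–Teller driving force.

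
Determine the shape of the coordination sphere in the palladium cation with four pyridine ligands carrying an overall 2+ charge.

Pyridine is neutral; balancing the +2 overall charge requires Pd(II).
Palladium is a group-10 element; Pd(II) is therefore d⁸.
With 4 monodentate ligands the coordination number is 4.
A 4d d⁸ ion has a large crystal-field splitting; square planar leaves the high-energy d_{x²−y²} orbital empty and maximises CFSE.

square planar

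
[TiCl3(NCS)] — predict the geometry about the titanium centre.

Ligand charges: each chloride is −1; each isothiocyanate is −1. With an overall charge of 0 the titanium centre must be in the +4 oxidation state.
Titanium is a group-4 element; Ti(IV) is therefore d⁰.
With 4 monodentate ligands the coordination number is 4.
A d⁰ ion has no crystal-field stabilisation preference between square planar and tetrahedral, so four ligands adopt the sterically favoured tetrahedral geometry.

tetrahedral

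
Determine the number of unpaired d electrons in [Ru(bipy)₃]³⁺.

2,2′-bipyridine is neutral; balancing the +3 overall charge requires Ru(III).
Group 8 minus oxidation state 3 gives a d⁵ configuration.
Counting donor atoms: 3×2,2′-bipyridine (bidentate) → 6 donors. Coordination number = 6.
The spin state decides the count: a 4d ion has a large Δₒ and is invariably low-spin.
An octahedral low-spin d⁵ ion is t₂g⁵e_g⁰, giving 1 unpaired electron.

1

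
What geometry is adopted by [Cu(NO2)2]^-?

linear

Ligand charges: each nitro (N-bound nitrite) is −1. With an overall charge of −1 the copper centre must be in the +1 oxidation state.
Group 11 minus oxidation state 1 gives a d¹⁰ configuration.
Coordination number: 2.
A d¹⁰ ion with only two ligands adopts a linear arrangement (sp hybridisation; no CFSE preference).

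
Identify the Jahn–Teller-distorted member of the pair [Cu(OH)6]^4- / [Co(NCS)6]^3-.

[Cu(OH)6]^4-

[Cu(OH)6]^4-: Ligand charges: each hydroxide is −1. With an overall charge of −4 the copper centre must be in the +2 oxidation state. Group 11 minus oxidation state 2 gives a d⁹ configuration. The t₂g⁶e_g³ configuration has an unevenly filled e_g set; the Jahn–Teller theorem predicts a tetragonal distortion (typically axial elongation) to lift the degeneracy.
[Co(NCS)6]^3-: Summing ligand charges against the −3 overall charge gives an oxidation state of +3 for cobalt. Co sits in group 9, so the d-electron count is 9 − 3 = 6. Co(III) has an exceptionally large octahedral splitting and is low-spin with essentially every ligand except fluoride. The d⁶ configuration leaves the e_g set evenly filled (or empty) — no strong Jahn–Teller driving force.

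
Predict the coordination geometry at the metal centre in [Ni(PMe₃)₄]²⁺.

square planar

Summing ligand charges against the +2 overall charge gives an oxidation state of +2 for nickel.
Nickel is a group-10 element; Ni(II) is therefore d⁸.
Coordination number: 4.
Trimethylphosphine is a strong-field ligand (high in the spectrochemical series).
A 3d d⁸ ion with strong-field ligands gains enough CFSE to favour square planar over tetrahedral.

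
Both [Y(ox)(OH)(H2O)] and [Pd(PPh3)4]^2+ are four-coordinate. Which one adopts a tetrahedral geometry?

[Y(ox)(OH)(H2O)]

For [Y(ox)(OH)(H2O)]: Summing ligand charges against the 0 overall charge gives an oxidation state of +3 for yttrium. Group 3 minus oxidation state 3 gives a d⁰ configuration. A d⁰ ion has no crystal-field stabilisation preference between square planar and tetrahedral, so four ligands adopt the sterically favoured tetrahedral geometry. → tetrahedral.
For [Pd(PPh3)4]^2+: Summing ligand charges against the +2 overall charge gives an oxidation state of +2 for palladium. Group 10 minus oxidation state 2 gives a d⁸ configuration. A 4d d⁸ ion has a large crystal-field splitting; square planar leaves the high-energy d_{x²−y²} orbital empty and maximises CFSE. → square planar.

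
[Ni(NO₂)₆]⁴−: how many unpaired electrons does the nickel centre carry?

2 unpaired electrons

Each nitro (N-bound nitrite) is −1; balancing the −4 overall charge requires Ni(II).
Ni sits in group 10, so the d-electron count is 10 − 2 = 8.
In an octahedral field the d⁸ configuration is t₂g⁶e_g² (only one arrangement possible), giving 2 unpaired electrons.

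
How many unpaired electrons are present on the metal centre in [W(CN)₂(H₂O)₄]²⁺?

Each cyanide is −1; water is neutral; balancing the +2 overall charge requires W(IV).
W sits in group 6, so the d-electron count is 6 − 4 = 2.
In an octahedral field the d² configuration is t₂g²e_g⁰ (only one arrangement possible), giving 2 unpaired electrons.

2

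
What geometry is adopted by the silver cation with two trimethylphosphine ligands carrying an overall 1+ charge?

linear

Summing ligand charges against the +1 overall charge gives an oxidation state of +1 for silver.
Silver is a group-11 element; Ag(I) is therefore d¹⁰.
Coordination number: 2.
A d¹⁰ ion with only two ligands adopts a linear arrangement (sp hybridisation; no CFSE preference).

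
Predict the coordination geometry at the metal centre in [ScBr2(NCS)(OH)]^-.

tetrahedral

Each bromide is −1; each isothiocyanate is −1; each hydroxide is −1; balancing the −1 overall charge requires Sc(III).
Group 3 minus oxidation state 3 gives a d⁰ configuration.
Coordination number: 4.
A d⁰ ion has no crystal-field stabilisation preference between square planar and tetrahedral, so four ligands adopt the sterically favoured tetrahedral geometry.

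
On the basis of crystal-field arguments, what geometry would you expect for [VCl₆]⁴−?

octahedral

Ligand charges: each chloride is −1. With an overall charge of −4 the vanadium centre must be in the +2 oxidation state.
Vanadium is a group-5 element; V(II) is therefore d³.
With 6 monodentate ligands the coordination number is 6.
Six donors around a single metal centre give an octahedral coordination sphere.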